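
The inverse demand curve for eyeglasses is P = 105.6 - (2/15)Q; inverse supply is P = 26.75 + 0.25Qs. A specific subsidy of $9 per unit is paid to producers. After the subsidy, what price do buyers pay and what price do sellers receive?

Pre-subsidy: 105.6 - (2/15)Q = 26.75 + 0.25Q gives Q* = 4731/23 and P* = 1798/23.
With the subsidy, sellers receive Ps = Pb + 9 for each unit, where Pb is the price buyers pay.
On the curves, Pb = 105.6 - (2/15)Q and Ps = 26.75 + 0.25Q; the wedge Ps − Pb = 9 gives 26.75 + 0.25Q − (105.6 - (2/15)Q) = 9, so Q' = 5271/23.
Then Pb = 105.6 − (2/15)·(5271/23) = 1726/23 and Ps = 26.75 + 0.25·(5271/23) = 1933/23.

Buyers pay 1726/23; sellers receive 1933/23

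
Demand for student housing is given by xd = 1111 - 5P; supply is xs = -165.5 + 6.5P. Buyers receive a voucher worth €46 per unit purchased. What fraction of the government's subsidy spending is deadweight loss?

DWL / government spending = 65/686

Pre-subsidy: 1111 - 5P = -165.5 + 6.5P gives P* = 111, x* = 556.
With the rebate, buyers effectively pay Pb = Ps − 46, where Ps is the price sellers receive.
Demand in terms of Ps becomes xd = 1111 − 5(Ps − 46) = 1341 - 5Ps. Setting this equal to supply: 1341 - 5Ps = -165.5 + 6.5Ps, so Ps = 131.
Buyers pay Pb = 131 − 46 = 85; x' = -165.5 + 6.5·131 = 686.
ΔCS = ½(556 + 686)(111 − 85) = 16146; ΔPS = ½(556 + 686)(131 − 111) = 12420.
Government spending = 46 × 686 = 31556.
DWL = ½ × 46 × (686 − 556) = 2990; fraction = 2990 / 31556 = 65/686.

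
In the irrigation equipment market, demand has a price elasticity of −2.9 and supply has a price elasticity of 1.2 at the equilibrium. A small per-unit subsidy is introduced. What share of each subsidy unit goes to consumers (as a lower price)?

For a small subsidy around the equilibrium, the benefit split depends on the relative slopes, which at a point are proportional to the elasticities.
Buyer share = εs/(εs + |εd|) = 1.2/(1.2 + 2.9) = 12/41; seller share = |εd|/(εs + |εd|) = 29/41.

Consumer share = 12/41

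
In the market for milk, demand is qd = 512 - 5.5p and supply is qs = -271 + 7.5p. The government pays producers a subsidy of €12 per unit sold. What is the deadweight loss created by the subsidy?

Pre-subsidy: 512 - 5.5p = -271 + 7.5p gives p* = 783/13, q* = 4699/26.
With the subsidy, sellers receive ps = pb + 12 for each unit, where pb is the price buyers pay.
Supply in terms of pb becomes qs = -271 + 7.5(pb + 12) = -181 + 7.5pb. Setting this equal to demand: 512 - 5.5pb = -181 + 7.5pb, so pb = 693/13.
Sellers receive ps = 693/13 + 12 = 849/13; q' = 512 − 5.5·(693/13) = 5689/26.
The subsidy expands output by 5689/26 − 4699/26 = 495/13 past the efficient level; on those units the gap between marginal cost and willingness to pay runs from 0 up to 12.
DWL = ½ × 12 × 495/13 = 2970/13.

Deadweight loss = 2970/13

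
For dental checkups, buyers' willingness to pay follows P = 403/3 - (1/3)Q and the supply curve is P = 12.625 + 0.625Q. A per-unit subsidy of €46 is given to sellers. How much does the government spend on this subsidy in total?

Pre-subsidy: 403/3 - (1/3)Q = 12.625 + 0.625Q gives Q* = 127 and P* = 92.
With the subsidy, sellers receive Ps = Pb + 46 for each unit, where Pb is the price buyers pay.
On the curves, Pb = 403/3 - (1/3)Q and Ps = 12.625 + 0.625Q; the wedge Ps − Pb = 46 gives 12.625 + 0.625Q − (403/3 - (1/3)Q) = 46, so Q' = 175.
Then Pb = 403/3 − (1/3)·175 = 76 and Ps = 12.625 + 0.625·175 = 122.
Government outlay = subsidy × quantity = 46 × 175 = 8050.

Government cost = €8050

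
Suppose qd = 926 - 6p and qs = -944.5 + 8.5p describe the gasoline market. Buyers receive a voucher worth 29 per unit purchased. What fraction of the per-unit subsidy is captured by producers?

Producer share = 12/29

Pre-subsidy: 926 - 6p = -944.5 + 8.5p gives p* = 129, q* = 152.
With the rebate, buyers effectively pay pb = ps − 29, where ps is the price sellers receive.
Demand in terms of ps becomes qd = 926 − 6(ps − 29) = 1100 - 6ps. Setting this equal to supply: 1100 - 6ps = -944.5 + 8.5ps, so ps = 141.
Buyers pay pb = 141 − 29 = 112; q' = -944.5 + 8.5·141 = 254.
Buyers' price falls by p* − pb = 129 − 112 = 17; sellers' price rises by ps − p* = 141 − 129 = 12.
So producers capture 12/29 = 12/29 of each unit of subsidy.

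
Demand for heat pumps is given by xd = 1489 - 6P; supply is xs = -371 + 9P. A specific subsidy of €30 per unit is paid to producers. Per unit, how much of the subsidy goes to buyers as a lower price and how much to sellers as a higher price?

Buyers gain €18 per unit; sellers gain €12 per unit

Pre-subsidy: 1489 - 6P = -371 + 9P gives P* = 124, x* = 745.
With the subsidy, sellers receive Ps = Pb + 30 for each unit, where Pb is the price buyers pay.
Supply in terms of Pb becomes xs = -371 + 9(Pb + 30) = -101 + 9Pb. Setting this equal to demand: 1489 - 6Pb = -101 + 9Pb, so Pb = 106.
Sellers receive Ps = 106 + 30 = 136; x' = 1489 − 6·106 = 853.
Buyers' price falls by P* − Pb = 124 − 106 = 18; sellers' price rises by Ps − P* = 136 − 124 = 12.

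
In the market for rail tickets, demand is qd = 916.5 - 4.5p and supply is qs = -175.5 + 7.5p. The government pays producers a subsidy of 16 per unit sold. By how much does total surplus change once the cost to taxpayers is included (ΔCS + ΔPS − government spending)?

Net change in total surplus = -360

Pre-subsidy: 916.5 - 4.5p = -175.5 + 7.5p gives p* = 91, q* = 507.
With the subsidy, sellers receive ps = pb + 16 for each unit, where pb is the price buyers pay.
Supply in terms of pb becomes qs = -175.5 + 7.5(pb + 16) = -55.5 + 7.5pb. Setting this equal to demand: 916.5 - 4.5pb = -55.5 + 7.5pb, so pb = 81.
Sellers receive ps = 81 + 16 = 97; q' = 916.5 − 4.5·81 = 552.
ΔCS = ½(507 + 552)(91 − 81) = 5295; ΔPS = ½(507 + 552)(97 − 91) = 3177.
Government spending = 16 × 552 = 8832.
Net change = 5295 + 3177 − 8832 = -360. The loss equals the DWL triangle ½·16·45.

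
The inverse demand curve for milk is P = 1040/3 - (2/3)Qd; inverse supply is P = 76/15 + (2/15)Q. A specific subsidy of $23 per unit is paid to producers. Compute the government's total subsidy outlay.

Pre-subsidy: 1040/3 - (2/3)Q = 76/15 + (2/15)Q gives Q* = 427 and P* = 62.
With the subsidy, sellers receive Ps = Pb + 23 for each unit, where Pb is the price buyers pay.
On the curves, Pb = 1040/3 - (2/3)Q and Ps = 76/15 + (2/15)Q; the wedge Ps − Pb = 23 gives 76/15 + (2/15)Q − (1040/3 - (2/3)Q) = 23, so Q' = 455.75.
Then Pb = 1040/3 − (2/3)·455.75 = 257/6 and Ps = 76/15 + (2/15)·455.75 = 395/6.
Government outlay = subsidy × quantity = 23 × 455.75 = 10482.25.

Government cost = $10482.25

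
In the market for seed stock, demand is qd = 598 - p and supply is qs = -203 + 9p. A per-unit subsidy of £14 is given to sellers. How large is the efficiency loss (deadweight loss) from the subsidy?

Deadweight loss = £88.2

Pre-subsidy: 598 - p = -203 + 9p gives p* = 80.1, q* = 517.9.
With the subsidy, sellers receive ps = pb + 14 for each unit, where pb is the price buyers pay.
Supply in terms of pb becomes qs = -203 + 9(pb + 14) = -77 + 9pb. Setting this equal to demand: 598 - pb = -77 + 9pb, so pb = 67.5.
Sellers receive ps = 67.5 + 14 = 81.5; q' = 598 − 1·67.5 = 530.5.
The subsidy expands output by 530.5 − 517.9 = 12.6 past the efficient level; on those units the gap between marginal cost and willingness to pay runs from 0 up to 14.
DWL = ½ × 14 × 12.6 = 88.2.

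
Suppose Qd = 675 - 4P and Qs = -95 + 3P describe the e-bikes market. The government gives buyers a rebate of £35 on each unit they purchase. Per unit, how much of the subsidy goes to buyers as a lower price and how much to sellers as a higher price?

Buyers gain £15 per unit; sellers gain £20 per unit

Pre-subsidy: 675 - 4P = -95 + 3P gives P* = 110, Q* = 235.
With the rebate, buyers effectively pay Pb = Ps − 35, where Ps is the price sellers receive.
Demand in terms of Ps becomes Qd = 675 − 4(Ps − 35) = 815 - 4Ps. Setting this equal to supply: 815 - 4Ps = -95 + 3Ps, so Ps = 130.
Buyers pay Pb = 130 − 35 = 95; Q' = -95 + 3·130 = 295.
Buyers' price falls by P* − Pb = 110 − 95 = 15; sellers' price rises by Ps − P* = 130 − 110 = 20.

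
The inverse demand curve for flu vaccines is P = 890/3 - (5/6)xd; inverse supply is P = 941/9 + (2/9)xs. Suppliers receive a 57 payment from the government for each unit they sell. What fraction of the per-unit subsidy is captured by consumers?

Pre-subsidy: 890/3 - (5/6)x = 941/9 + (2/9)x gives x* = 182 and P* = 145.
With the subsidy, sellers receive Ps = Pb + 57 for each unit, where Pb is the price buyers pay.
On the curves, Pb = 890/3 - (5/6)x and Ps = 941/9 + (2/9)x; the wedge Ps − Pb = 57 gives 941/9 + (2/9)x − (890/3 - (5/6)x) = 57, so x' = 236.
Then Pb = 890/3 − (5/6)·236 = 100 and Ps = 941/9 + (2/9)·236 = 157.
Buyers' price falls by P* − Pb = 145 − 100 = 45; sellers' price rises by Ps − P* = 157 − 145 = 12.
So consumers capture 45/57 = 15/19 of each unit of subsidy.

Consumer share = 15/19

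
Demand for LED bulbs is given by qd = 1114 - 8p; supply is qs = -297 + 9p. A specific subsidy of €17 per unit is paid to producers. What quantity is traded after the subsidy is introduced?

q' = 522

Pre-subsidy: 1114 - 8p = -297 + 9p gives p* = 83, q* = 450.
With the subsidy, sellers receive ps = pb + 17 for each unit, where pb is the price buyers pay.
Supply in terms of pb becomes qs = -297 + 9(pb + 17) = -144 + 9pb. Setting this equal to demand: 1114 - 8pb = -144 + 9pb, so pb = 74.
Sellers receive ps = 74 + 17 = 91; q' = 1114 − 8·74 = 522.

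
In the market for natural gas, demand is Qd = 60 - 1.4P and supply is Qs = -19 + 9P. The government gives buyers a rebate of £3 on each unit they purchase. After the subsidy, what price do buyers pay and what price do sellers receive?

Buyers pay £5; sellers receive £8

Pre-subsidy: 60 - 1.4P = -19 + 9P gives P* = 395/52, Q* = 2567/52.
With the rebate, buyers effectively pay Pb = Ps − 3, where Ps is the price sellers receive.
Demand in terms of Ps becomes Qd = 60 − 1.4(Ps − 3) = 64.2 - 1.4Ps. Setting this equal to supply: 64.2 - 1.4Ps = -19 + 9Ps, so Ps = 8.
Buyers pay Pb = 8 − 3 = 5; Q' = -19 + 9·8 = 53.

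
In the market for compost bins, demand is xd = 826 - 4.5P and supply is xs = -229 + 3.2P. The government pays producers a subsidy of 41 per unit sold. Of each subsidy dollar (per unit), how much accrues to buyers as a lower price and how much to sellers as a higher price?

Buyers gain 1312/77 per unit; sellers gain 1845/77 per unit

Pre-subsidy: 826 - 4.5P = -229 + 3.2P gives P* = 10550/77, x* = 16127/77.
With the subsidy, sellers receive Ps = Pb + 41 for each unit, where Pb is the price buyers pay.
Supply in terms of Pb becomes xs = -229 + 3.2(Pb + 41) = -97.8 + 3.2Pb. Setting this equal to demand: 826 - 4.5Pb = -97.8 + 3.2Pb, so Pb = 9238/77.
Sellers receive Ps = 9238/77 + 41 = 12395/77; x' = 826 − 4.5·(9238/77) = 22031/77.
Buyers' price falls by P* − Pb = 10550/77 − 9238/77 = 1312/77; sellers' price rises by Ps − P* = 12395/77 − 10550/77 = 1845/77.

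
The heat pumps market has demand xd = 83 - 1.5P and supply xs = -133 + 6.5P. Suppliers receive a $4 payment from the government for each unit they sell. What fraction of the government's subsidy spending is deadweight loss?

DWL / government spending = 39/758

Pre-subsidy: 83 - 1.5P = -133 + 6.5P gives P* = 27, x* = 42.5.
With the subsidy, sellers receive Ps = Pb + 4 for each unit, where Pb is the price buyers pay.
Supply in terms of Pb becomes xs = -133 + 6.5(Pb + 4) = -107 + 6.5Pb. Setting this equal to demand: 83 - 1.5Pb = -107 + 6.5Pb, so Pb = 23.75.
Sellers receive Ps = 23.75 + 4 = 27.75; x' = 83 − 1.5·23.75 = 47.375.
ΔCS = ½(42.5 + 47.375)(27 − 23.75) = 146.046875; ΔPS = ½(42.5 + 47.375)(27.75 − 27) = 33.703125.
Government spending = 4 × 47.375 = 189.5.
DWL = ½ × 4 × (47.375 − 42.5) = 9.75; fraction = 9.75 / 189.5 = 39/758.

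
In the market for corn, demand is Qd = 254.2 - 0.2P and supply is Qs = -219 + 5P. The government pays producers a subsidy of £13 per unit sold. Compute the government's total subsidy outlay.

Government cost = £3100.5

Pre-subsidy: 254.2 - 0.2P = -219 + 5P gives P* = 91, Q* = 236.
With the subsidy, sellers receive Ps = Pb + 13 for each unit, where Pb is the price buyers pay.
Supply in terms of Pb becomes Qs = -219 + 5(Pb + 13) = -154 + 5Pb. Setting this equal to demand: 254.2 - 0.2Pb = -154 + 5Pb, so Pb = 78.5.
Sellers receive Ps = 78.5 + 13 = 91.5; Q' = 254.2 − 0.2·78.5 = 238.5.
Government outlay = subsidy × quantity = 13 × 238.5 = 3100.5.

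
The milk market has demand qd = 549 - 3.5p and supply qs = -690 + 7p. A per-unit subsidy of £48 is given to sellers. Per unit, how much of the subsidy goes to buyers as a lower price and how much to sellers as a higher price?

Pre-subsidy: 549 - 3.5p = -690 + 7p gives p* = 118, q* = 136.
With the subsidy, sellers receive ps = pb + 48 for each unit, where pb is the price buyers pay.
Supply in terms of pb becomes qs = -690 + 7(pb + 48) = -354 + 7pb. Setting this equal to demand: 549 - 3.5pb = -354 + 7pb, so pb = 86.
Sellers receive ps = 86 + 48 = 134; q' = 549 − 3.5·86 = 248.
Buyers' price falls by p* − pb = 118 − 86 = 32; sellers' price rises by ps − p* = 134 − 118 = 16.

Buyers gain £32 per unit; sellers gain £16 per unit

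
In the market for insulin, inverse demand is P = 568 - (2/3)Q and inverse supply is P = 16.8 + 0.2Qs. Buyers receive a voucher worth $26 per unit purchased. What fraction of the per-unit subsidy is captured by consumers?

Pre-subsidy: 568 - (2/3)Q = 16.8 + 0.2Q gives Q* = 636 and P* = 144.
With the rebate, buyers effectively pay Pb = Ps − 26, where Ps is the price sellers receive.
On the curves, Pb = 568 - (2/3)Q and Ps = 16.8 + 0.2Q; the wedge Ps − Pb = 26 gives 16.8 + 0.2Q − (568 - (2/3)Q) = 26, so Q' = 666.
Then Pb = 568 − (2/3)·666 = 124 and Ps = 16.8 + 0.2·666 = 150.
Buyers' price falls by P* − Pb = 144 − 124 = 20; sellers' price rises by Ps − P* = 150 − 144 = 6.
So consumers capture 20/26 = 10/13 of each unit of subsidy.

Consumer share = 10/13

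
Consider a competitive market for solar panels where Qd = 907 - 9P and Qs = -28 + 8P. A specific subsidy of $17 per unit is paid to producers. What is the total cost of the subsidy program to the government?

Pre-subsidy: 907 - 9P = -28 + 8P gives P* = 55, Q* = 412.
With the subsidy, sellers receive Ps = Pb + 17 for each unit, where Pb is the price buyers pay.
Supply in terms of Pb becomes Qs = -28 + 8(Pb + 17) = 108 + 8Pb. Setting this equal to demand: 907 - 9Pb = 108 + 8Pb, so Pb = 47.
Sellers receive Ps = 47 + 17 = 64; Q' = 907 − 9·47 = 484.
Government outlay = subsidy × quantity = 17 × 484 = 8228.

Government cost = $8228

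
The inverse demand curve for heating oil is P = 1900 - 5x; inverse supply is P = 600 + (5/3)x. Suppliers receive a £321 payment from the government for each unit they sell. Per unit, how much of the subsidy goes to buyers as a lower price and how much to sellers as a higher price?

Pre-subsidy: 1900 - 5x = 600 + (5/3)x gives x* = 195 and P* = 925.
With the subsidy, sellers receive Ps = Pb + 321 for each unit, where Pb is the price buyers pay.
On the curves, Pb = 1900 - 5x and Ps = 600 + (5/3)x; the wedge Ps − Pb = 321 gives 600 + (5/3)x − (1900 - 5x) = 321, so x' = 243.15.
Then Pb = 1900 − 5·243.15 = 684.25 and Ps = 600 + (5/3)·243.15 = 1005.25.
Buyers' price falls by P* − Pb = 925 − 684.25 = 240.75; sellers' price rises by Ps − P* = 1005.25 − 925 = 80.25.

Buyers gain £240.75 per unit; sellers gain £80.25 per unit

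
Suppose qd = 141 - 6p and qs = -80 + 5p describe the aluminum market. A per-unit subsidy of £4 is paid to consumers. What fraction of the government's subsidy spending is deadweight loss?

Pre-subsidy: 141 - 6p = -80 + 5p gives p* = 221/11, q* = 225/11.
With the rebate, buyers effectively pay pb = ps − 4, where ps is the price sellers receive.
Demand in terms of ps becomes qd = 141 − 6(ps − 4) = 165 - 6ps. Setting this equal to supply: 165 - 6ps = -80 + 5ps, so ps = 245/11.
Buyers pay pb = 245/11 − 4 = 201/11; q' = -80 + 5·(245/11) = 345/11.
ΔCS = ½(225/11 + 345/11)(221/11 − 201/11) = 5700/121; ΔPS = ½(225/11 + 345/11)(245/11 − 221/11) = 6840/121.
Government spending = 4 × 345/11 = 1380/11.
DWL = ½ × 4 × (345/11 − 225/11) = 240/11; fraction = (240/11) / (1380/11) = 4/23.

DWL / government spending = 4/23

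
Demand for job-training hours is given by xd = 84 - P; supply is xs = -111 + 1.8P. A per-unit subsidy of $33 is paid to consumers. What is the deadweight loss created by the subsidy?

Pre-subsidy: 84 - P = -111 + 1.8P gives P* = 975/14, x* = 201/14.
With the rebate, buyers effectively pay Pb = Ps − 33, where Ps is the price sellers receive.
Demand in terms of Ps becomes xd = 84 − 1(Ps − 33) = 117 - Ps. Setting this equal to supply: 117 - Ps = -111 + 1.8Ps, so Ps = 570/7.
Buyers pay Pb = 570/7 − 33 = 339/7; x' = -111 + 1.8·(570/7) = 249/7.
The subsidy expands output by 249/7 − 201/14 = 297/14 past the efficient level; on those units the gap between marginal cost and willingness to pay runs from 0 up to 33.
DWL = ½ × 33 × 297/14 = 9801/28.

Deadweight loss = 9801/28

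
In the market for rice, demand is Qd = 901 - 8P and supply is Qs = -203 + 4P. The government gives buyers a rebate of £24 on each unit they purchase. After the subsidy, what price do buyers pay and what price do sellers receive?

Buyers pay £84; sellers receive £108

Pre-subsidy: 901 - 8P = -203 + 4P gives P* = 92, Q* = 165.
With the rebate, buyers effectively pay Pb = Ps − 24, where Ps is the price sellers receive.
Demand in terms of Ps becomes Qd = 901 − 8(Ps − 24) = 1093 - 8Ps. Setting this equal to supply: 1093 - 8Ps = -203 + 4Ps, so Ps = 108.
Buyers pay Pb = 108 − 24 = 84; Q' = -203 + 4·108 = 229.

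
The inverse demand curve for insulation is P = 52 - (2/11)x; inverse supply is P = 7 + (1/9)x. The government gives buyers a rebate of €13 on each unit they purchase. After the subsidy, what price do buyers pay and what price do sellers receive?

Pre-subsidy: 52 - (2/11)x = 7 + (1/9)x gives x* = 4455/29 and P* = 698/29.
With the rebate, buyers effectively pay Pb = Ps − 13, where Ps is the price sellers receive.
On the curves, Pb = 52 - (2/11)x and Ps = 7 + (1/9)x; the wedge Ps − Pb = 13 gives 7 + (1/9)x − (52 - (2/11)x) = 13, so x' = 198.
Then Pb = 52 − (2/11)·198 = 16 and Ps = 7 + (1/9)·198 = 29.

Buyers pay €16; sellers receive €29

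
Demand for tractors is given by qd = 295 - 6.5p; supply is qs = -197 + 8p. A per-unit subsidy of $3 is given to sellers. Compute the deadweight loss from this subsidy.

Deadweight loss = 468/29

Pre-subsidy: 295 - 6.5p = -197 + 8p gives p* = 984/29, q* = 2159/29.
With the subsidy, sellers receive ps = pb + 3 for each unit, where pb is the price buyers pay.
Supply in terms of pb becomes qs = -197 + 8(pb + 3) = -173 + 8pb. Setting this equal to demand: 295 - 6.5pb = -173 + 8pb, so pb = 936/29.
Sellers receive ps = 936/29 + 3 = 1023/29; q' = 295 − 6.5·(936/29) = 2471/29.
The subsidy expands output by 2471/29 − 2159/29 = 312/29 past the efficient level; on those units the gap between marginal cost and willingness to pay runs from 0 up to 3.
DWL = ½ × 3 × 312/29 = 468/29.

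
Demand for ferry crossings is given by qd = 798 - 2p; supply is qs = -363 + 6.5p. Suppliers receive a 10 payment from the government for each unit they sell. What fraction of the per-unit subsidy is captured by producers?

Producer share = 4/17

Pre-subsidy: 798 - 2p = -363 + 6.5p gives p* = 2322/17, q* = 8922/17.
With the subsidy, sellers receive ps = pb + 10 for each unit, where pb is the price buyers pay.
Supply in terms of pb becomes qs = -363 + 6.5(pb + 10) = -298 + 6.5pb. Setting this equal to demand: 798 - 2pb = -298 + 6.5pb, so pb = 2192/17.
Sellers receive ps = 2192/17 + 10 = 2362/17; q' = 798 − 2·(2192/17) = 9182/17.
Buyers' price falls by p* − pb = 2322/17 − 2192/17 = 130/17; sellers' price rises by ps − p* = 2362/17 − 2322/17 = 40/17.
So producers capture (40/17)/10 = 4/17 of each unit of subsidy.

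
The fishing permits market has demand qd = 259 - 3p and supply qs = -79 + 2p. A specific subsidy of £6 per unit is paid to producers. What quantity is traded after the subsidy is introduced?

Pre-subsidy: 259 - 3p = -79 + 2p gives p* = 67.6, q* = 56.2.
With the subsidy, sellers receive ps = pb + 6 for each unit, where pb is the price buyers pay.
Supply in terms of pb becomes qs = -79 + 2(pb + 6) = -67 + 2pb. Setting this equal to demand: 259 - 3pb = -67 + 2pb, so pb = 65.2.
Sellers receive ps = 65.2 + 6 = 71.2; q' = 259 − 3·65.2 = 63.4.

q' = 63.4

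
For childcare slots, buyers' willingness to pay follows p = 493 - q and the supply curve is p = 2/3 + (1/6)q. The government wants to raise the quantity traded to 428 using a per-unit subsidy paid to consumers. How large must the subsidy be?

At q = 428, from the demand curve buyers pay pb = 493 − 1·428 = 65; from the supply curve sellers need ps = 2/3 + (1/6)·428 = 72.
The subsidy must fill the gap: s = ps − pb = 72 − 65 = 7.

Required subsidy s = 7 per unit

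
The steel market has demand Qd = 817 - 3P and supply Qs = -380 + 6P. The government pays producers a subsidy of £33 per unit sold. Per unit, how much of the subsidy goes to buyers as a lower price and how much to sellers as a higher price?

Pre-subsidy: 817 - 3P = -380 + 6P gives P* = 133, Q* = 418.
With the subsidy, sellers receive Ps = Pb + 33 for each unit, where Pb is the price buyers pay.
Supply in terms of Pb becomes Qs = -380 + 6(Pb + 33) = -182 + 6Pb. Setting this equal to demand: 817 - 3Pb = -182 + 6Pb, so Pb = 111.
Sellers receive Ps = 111 + 33 = 144; Q' = 817 − 3·111 = 484.
Buyers' price falls by P* − Pb = 133 − 111 = 22; sellers' price rises by Ps − P* = 144 − 133 = 11.

Buyers gain £22 per unit; sellers gain £11 per unit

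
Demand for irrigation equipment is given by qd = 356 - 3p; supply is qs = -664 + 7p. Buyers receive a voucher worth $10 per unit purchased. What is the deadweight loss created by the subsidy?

Deadweight loss = $105

Pre-subsidy: 356 - 3p = -664 + 7p gives p* = 102, q* = 50.
With the rebate, buyers effectively pay pb = ps − 10, where ps is the price sellers receive.
Demand in terms of ps becomes qd = 356 − 3(ps − 10) = 386 - 3ps. Setting this equal to supply: 386 - 3ps = -664 + 7ps, so ps = 105.
Buyers pay pb = 105 − 10 = 95; q' = -664 + 7·105 = 71.
The subsidy expands output by 71 − 50 = 21 past the efficient level; on those units the gap between marginal cost and willingness to pay runs from 0 up to 10.
DWL = ½ × 10 × 21 = 105.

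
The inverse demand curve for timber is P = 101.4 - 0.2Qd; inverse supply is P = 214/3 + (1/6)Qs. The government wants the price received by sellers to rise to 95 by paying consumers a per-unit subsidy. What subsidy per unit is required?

At a seller price of 95, quantity supplied is -428 + 6·95 = 142.
Buyers absorb 142 only when they pay Pb = 101.4 − 0.2·142 = 73.
s = Ps − Pb = 95 − 73 = 22.

Required subsidy s = 22 per unit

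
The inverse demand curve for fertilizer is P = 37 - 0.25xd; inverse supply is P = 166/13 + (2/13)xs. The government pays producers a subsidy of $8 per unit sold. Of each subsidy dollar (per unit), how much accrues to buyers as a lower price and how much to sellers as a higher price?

Pre-subsidy: 37 - 0.25x = 166/13 + (2/13)x gives x* = 60 and P* = 22.
With the subsidy, sellers receive Ps = Pb + 8 for each unit, where Pb is the price buyers pay.
On the curves, Pb = 37 - 0.25x and Ps = 166/13 + (2/13)x; the wedge Ps − Pb = 8 gives 166/13 + (2/13)x − (37 - 0.25x) = 8, so x' = 1676/21.
Then Pb = 37 − 0.25·(1676/21) = 358/21 and Ps = 166/13 + (2/13)·(1676/21) = 526/21.
Buyers' price falls by P* − Pb = 22 − 358/21 = 104/21; sellers' price rises by Ps − P* = 526/21 − 22 = 64/21.

Buyers gain 104/21 per unit; sellers gain 64/21 per unit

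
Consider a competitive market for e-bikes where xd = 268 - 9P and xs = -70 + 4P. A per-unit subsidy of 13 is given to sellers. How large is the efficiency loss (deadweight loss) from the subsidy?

Pre-subsidy: 268 - 9P = -70 + 4P gives P* = 26, x* = 34.
With the subsidy, sellers receive Ps = Pb + 13 for each unit, where Pb is the price buyers pay.
Supply in terms of Pb becomes xs = -70 + 4(Pb + 13) = -18 + 4Pb. Setting this equal to demand: 268 - 9Pb = -18 + 4Pb, so Pb = 22.
Sellers receive Ps = 22 + 13 = 35; x' = 268 − 9·22 = 70.
The subsidy expands output by 70 − 34 = 36 past the efficient level; on those units the gap between marginal cost and willingness to pay runs from 0 up to 13.
DWL = ½ × 13 × 36 = 234.

Deadweight loss = 234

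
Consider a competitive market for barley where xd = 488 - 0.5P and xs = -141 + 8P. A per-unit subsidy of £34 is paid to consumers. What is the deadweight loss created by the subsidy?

Pre-subsidy: 488 - 0.5P = -141 + 8P gives P* = 74, x* = 451.
With the rebate, buyers effectively pay Pb = Ps − 34, where Ps is the price sellers receive.
Demand in terms of Ps becomes xd = 488 − 0.5(Ps − 34) = 505 - 0.5Ps. Setting this equal to supply: 505 - 0.5Ps = -141 + 8Ps, so Ps = 76.
Buyers pay Pb = 76 − 34 = 42; x' = -141 + 8·76 = 467.
The subsidy expands output by 467 − 451 = 16 past the efficient level; on those units the gap between marginal cost and willingness to pay runs from 0 up to 34.
DWL = ½ × 34 × 16 = 272.

Deadweight loss = £272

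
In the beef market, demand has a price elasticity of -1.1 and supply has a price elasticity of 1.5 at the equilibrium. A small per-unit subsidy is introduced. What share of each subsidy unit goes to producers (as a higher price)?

Producer share = 11/26

For a small subsidy around the equilibrium, the benefit split depends on the relative slopes, which at a point are proportional to the elasticities.
Buyer share = εs/(εs + |εd|) = 1.5/(1.5 + 1.1) = 15/26; seller share = |εd|/(εs + |εd|) = 11/26.
So producers capture 11/26 of the subsidy.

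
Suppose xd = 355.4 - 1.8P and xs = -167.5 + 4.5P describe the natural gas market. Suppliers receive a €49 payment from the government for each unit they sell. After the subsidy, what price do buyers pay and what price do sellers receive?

Pre-subsidy: 355.4 - 1.8P = -167.5 + 4.5P gives P* = 83, x* = 206.
With the subsidy, sellers receive Ps = Pb + 49 for each unit, where Pb is the price buyers pay.
Supply in terms of Pb becomes xs = -167.5 + 4.5(Pb + 49) = 53 + 4.5Pb. Setting this equal to demand: 355.4 - 1.8Pb = 53 + 4.5Pb, so Pb = 48.
Sellers receive Ps = 48 + 49 = 97; x' = 355.4 − 1.8·48 = 269.

Buyers pay €48; sellers receive €97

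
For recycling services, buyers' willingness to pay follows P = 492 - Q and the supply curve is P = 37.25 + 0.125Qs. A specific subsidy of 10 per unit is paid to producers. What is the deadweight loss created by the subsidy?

Deadweight loss = 400/9

Pre-subsidy: 492 - Q = 37.25 + 0.125Q gives Q* = 3638/9 and P* = 790/9.
With the subsidy, sellers receive Ps = Pb + 10 for each unit, where Pb is the price buyers pay.
On the curves, Pb = 492 - Q and Ps = 37.25 + 0.125Q; the wedge Ps − Pb = 10 gives 37.25 + 0.125Q − (492 - Q) = 10, so Q' = 3718/9.
Then Pb = 492 − 1·(3718/9) = 710/9 and Ps = 37.25 + 0.125·(3718/9) = 800/9.
The subsidy expands output by 3718/9 − 3638/9 = 80/9 past the efficient level; on those units the gap between marginal cost and willingness to pay runs from 0 up to 10.
DWL = ½ × 10 × 80/9 = 400/9.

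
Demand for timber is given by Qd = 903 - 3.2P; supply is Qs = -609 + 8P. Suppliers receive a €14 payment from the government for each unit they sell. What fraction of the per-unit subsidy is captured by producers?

Pre-subsidy: 903 - 3.2P = -609 + 8P gives P* = 135, Q* = 471.
With the subsidy, sellers receive Ps = Pb + 14 for each unit, where Pb is the price buyers pay.
Supply in terms of Pb becomes Qs = -609 + 8(Pb + 14) = -497 + 8Pb. Setting this equal to demand: 903 - 3.2Pb = -497 + 8Pb, so Pb = 125.
Sellers receive Ps = 125 + 14 = 139; Q' = 903 − 3.2·125 = 503.
Buyers' price falls by P* − Pb = 135 − 125 = 10; sellers' price rises by Ps − P* = 139 − 135 = 4.
So producers capture 4/14 = 2/7 of each unit of subsidy.

Producer share = 2/7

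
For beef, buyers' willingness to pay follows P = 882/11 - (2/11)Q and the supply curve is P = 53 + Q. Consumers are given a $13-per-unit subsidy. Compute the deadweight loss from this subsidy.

Pre-subsidy: 882/11 - (2/11)Q = 53 + Q gives Q* = 23 and P* = 76.
With the rebate, buyers effectively pay Pb = Ps − 13, where Ps is the price sellers receive.
On the curves, Pb = 882/11 - (2/11)Q and Ps = 53 + Q; the wedge Ps − Pb = 13 gives 53 + Q − (882/11 - (2/11)Q) = 13, so Q' = 34.
Then Pb = 882/11 − (2/11)·34 = 74 and Ps = 53 + 1·34 = 87.
The subsidy expands output by 34 − 23 = 11 past the efficient level; on those units the gap between marginal cost and willingness to pay runs from 0 up to 13.
DWL = ½ × 13 × 11 = 71.5.

Deadweight loss = $71.5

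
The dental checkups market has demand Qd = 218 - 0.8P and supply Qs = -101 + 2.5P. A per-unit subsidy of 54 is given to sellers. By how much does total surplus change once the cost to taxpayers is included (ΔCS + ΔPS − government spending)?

Net change in total surplus = -9720/11

Pre-subsidy: 218 - 0.8P = -101 + 2.5P gives P* = 290/3, Q* = 422/3.
With the subsidy, sellers receive Ps = Pb + 54 for each unit, where Pb is the price buyers pay.
Supply in terms of Pb becomes Qs = -101 + 2.5(Pb + 54) = 34 + 2.5Pb. Setting this equal to demand: 218 - 0.8Pb = 34 + 2.5Pb, so Pb = 1840/33.
Sellers receive Ps = 1840/33 + 54 = 3622/33; Q' = 218 − 0.8·(1840/33) = 5722/33.
ΔCS = ½(422/3 + 5722/33)(290/3 − 1840/33) = 777300/121; ΔPS = ½(422/3 + 5722/33)(3622/33 − 290/3) = 248736/121.
Government spending = 54 × 5722/33 = 102996/11.
Net change = 777300/121 + 248736/121 − 102996/11 = -9720/11. The loss equals the DWL triangle ½·54·360/11.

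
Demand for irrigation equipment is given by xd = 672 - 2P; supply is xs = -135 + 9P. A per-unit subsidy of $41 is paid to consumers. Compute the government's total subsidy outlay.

Government cost = 267156/11

Pre-subsidy: 672 - 2P = -135 + 9P gives P* = 807/11, x* = 5778/11.
With the rebate, buyers effectively pay Pb = Ps − 41, where Ps is the price sellers receive.
Demand in terms of Ps becomes xd = 672 − 2(Ps − 41) = 754 - 2Ps. Setting this equal to supply: 754 - 2Ps = -135 + 9Ps, so Ps = 889/11.
Buyers pay Pb = 889/11 − 41 = 438/11; x' = -135 + 9·(889/11) = 6516/11.
Government outlay = subsidy × quantity = 41 × 6516/11 = 267156/11.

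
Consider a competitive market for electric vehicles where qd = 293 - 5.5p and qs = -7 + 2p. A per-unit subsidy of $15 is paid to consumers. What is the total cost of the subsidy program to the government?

Pre-subsidy: 293 - 5.5p = -7 + 2p gives p* = 40, q* = 73.
With the rebate, buyers effectively pay pb = ps − 15, where ps is the price sellers receive.
Demand in terms of ps becomes qd = 293 − 5.5(ps − 15) = 375.5 - 5.5ps. Setting this equal to supply: 375.5 - 5.5ps = -7 + 2ps, so ps = 51.
Buyers pay pb = 51 − 15 = 36; q' = -7 + 2·51 = 95.
Government outlay = subsidy × quantity = 15 × 95 = 1425.

Government cost = $1425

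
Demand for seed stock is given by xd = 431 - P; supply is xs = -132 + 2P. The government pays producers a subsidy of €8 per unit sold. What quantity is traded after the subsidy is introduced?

Pre-subsidy: 431 - P = -132 + 2P gives P* = 563/3, x* = 730/3.
With the subsidy, sellers receive Ps = Pb + 8 for each unit, where Pb is the price buyers pay.
Supply in terms of Pb becomes xs = -132 + 2(Pb + 8) = -116 + 2Pb. Setting this equal to demand: 431 - Pb = -116 + 2Pb, so Pb = 547/3.
Sellers receive Ps = 547/3 + 8 = 571/3; x' = 431 − 1·(547/3) = 746/3.

x' = 746/3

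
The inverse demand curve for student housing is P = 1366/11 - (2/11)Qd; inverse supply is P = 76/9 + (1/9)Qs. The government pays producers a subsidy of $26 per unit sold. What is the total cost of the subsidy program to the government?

Government cost = 364832/29

Pre-subsidy: 1366/11 - (2/11)Q = 76/9 + (1/9)Q gives Q* = 11458/29 and P* = 1518/29.
With the subsidy, sellers receive Ps = Pb + 26 for each unit, where Pb is the price buyers pay.
On the curves, Pb = 1366/11 - (2/11)Q and Ps = 76/9 + (1/9)Q; the wedge Ps − Pb = 26 gives 76/9 + (1/9)Q − (1366/11 - (2/11)Q) = 26, so Q' = 14032/29.
Then Pb = 1366/11 − (2/11)·(14032/29) = 1050/29 and Ps = 76/9 + (1/9)·(14032/29) = 1804/29.
Government outlay = subsidy × quantity = 26 × 14032/29 = 364832/29.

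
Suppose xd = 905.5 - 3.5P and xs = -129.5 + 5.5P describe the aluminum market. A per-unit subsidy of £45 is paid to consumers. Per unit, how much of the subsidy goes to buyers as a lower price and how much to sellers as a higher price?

Pre-subsidy: 905.5 - 3.5P = -129.5 + 5.5P gives P* = 115, x* = 503.
With the rebate, buyers effectively pay Pb = Ps − 45, where Ps is the price sellers receive.
Demand in terms of Ps becomes xd = 905.5 − 3.5(Ps − 45) = 1063 - 3.5Ps. Setting this equal to supply: 1063 - 3.5Ps = -129.5 + 5.5Ps, so Ps = 132.5.
Buyers pay Pb = 132.5 − 45 = 87.5; x' = -129.5 + 5.5·132.5 = 599.25.
Buyers' price falls by P* − Pb = 115 − 87.5 = 27.5; sellers' price rises by Ps − P* = 132.5 − 115 = 17.5.

Buyers gain £27.5 per unit; sellers gain £17.5 per unit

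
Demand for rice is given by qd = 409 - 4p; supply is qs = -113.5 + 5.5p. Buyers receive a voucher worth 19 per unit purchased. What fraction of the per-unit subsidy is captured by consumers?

Consumer share = 11/19

Pre-subsidy: 409 - 4p = -113.5 + 5.5p gives p* = 55, q* = 189.
With the rebate, buyers effectively pay pb = ps − 19, where ps is the price sellers receive.
Demand in terms of ps becomes qd = 409 − 4(ps − 19) = 485 - 4ps. Setting this equal to supply: 485 - 4ps = -113.5 + 5.5ps, so ps = 63.
Buyers pay pb = 63 − 19 = 44; q' = -113.5 + 5.5·63 = 233.
Buyers' price falls by p* − pb = 55 − 44 = 11; sellers' price rises by ps − p* = 63 − 55 = 8.
So consumers capture 11/19 = 11/19 of each unit of subsidy.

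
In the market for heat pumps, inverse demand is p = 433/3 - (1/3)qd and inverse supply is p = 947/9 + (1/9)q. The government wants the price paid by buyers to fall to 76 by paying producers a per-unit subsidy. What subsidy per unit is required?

Required subsidy s = 52 per unit

At a buyer price of 76, quantity demanded is 433 − 3·76 = 205.
Sellers supply 205 only when they receive ps = 947/9 + (1/9)·205 = 128.
s = ps − pb = 128 − 76 = 52.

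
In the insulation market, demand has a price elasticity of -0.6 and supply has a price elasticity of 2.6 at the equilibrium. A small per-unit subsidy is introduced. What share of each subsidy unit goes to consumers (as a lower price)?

Consumer share = 0.8125

For a small subsidy around the equilibrium, the benefit split depends on the relative slopes, which at a point are proportional to the elasticities.
Buyer share = εs/(εs + |εd|) = 2.6/(2.6 + 0.6) = 0.8125; seller share = |εd|/(εs + |εd|) = 0.1875.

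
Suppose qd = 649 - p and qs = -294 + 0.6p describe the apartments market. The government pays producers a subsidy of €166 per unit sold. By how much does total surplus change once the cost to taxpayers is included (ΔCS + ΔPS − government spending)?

Pre-subsidy: 649 - p = -294 + 0.6p gives p* = 589.375, q* = 59.625.
With the subsidy, sellers receive ps = pb + 166 for each unit, where pb is the price buyers pay.
Supply in terms of pb becomes qs = -294 + 0.6(pb + 166) = -194.4 + 0.6pb. Setting this equal to demand: 649 - pb = -194.4 + 0.6pb, so pb = 527.125.
Sellers receive ps = 527.125 + 166 = 693.125; q' = 649 − 1·527.125 = 121.875.
ΔCS = ½(59.625 + 121.875)(589.375 − 527.125) = 5649.1875; ΔPS = ½(59.625 + 121.875)(693.125 − 589.375) = 9415.3125.
Government spending = 166 × 121.875 = 20231.25.
Net change = 5649.1875 + 9415.3125 − 20231.25 = -5166.75. The loss equals the DWL triangle ½·166·62.25.

Net change in total surplus = -€5166.75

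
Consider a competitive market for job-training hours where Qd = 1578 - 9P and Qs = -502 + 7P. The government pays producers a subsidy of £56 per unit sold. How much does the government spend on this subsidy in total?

Government cost = £35196

Pre-subsidy: 1578 - 9P = -502 + 7P gives P* = 130, Q* = 408.
With the subsidy, sellers receive Ps = Pb + 56 for each unit, where Pb is the price buyers pay.
Supply in terms of Pb becomes Qs = -502 + 7(Pb + 56) = -110 + 7Pb. Setting this equal to demand: 1578 - 9Pb = -110 + 7Pb, so Pb = 105.5.
Sellers receive Ps = 105.5 + 56 = 161.5; Q' = 1578 − 9·105.5 = 628.5.
Government outlay = subsidy × quantity = 56 × 628.5 = 35196.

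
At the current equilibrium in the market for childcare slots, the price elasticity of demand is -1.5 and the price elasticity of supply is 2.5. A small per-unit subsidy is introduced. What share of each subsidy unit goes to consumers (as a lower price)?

For a small subsidy around the equilibrium, the benefit split depends on the relative slopes, which at a point are proportional to the elasticities.
Buyer share = εs/(εs + |εd|) = 2.5/(2.5 + 1.5) = 0.625; seller share = |εd|/(εs + |εd|) = 0.375.

Consumer share = 0.625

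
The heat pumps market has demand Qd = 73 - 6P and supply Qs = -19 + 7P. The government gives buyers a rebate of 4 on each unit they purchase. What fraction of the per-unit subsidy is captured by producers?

Pre-subsidy: 73 - 6P = -19 + 7P gives P* = 92/13, Q* = 397/13.
With the rebate, buyers effectively pay Pb = Ps − 4, where Ps is the price sellers receive.
Demand in terms of Ps becomes Qd = 73 − 6(Ps − 4) = 97 - 6Ps. Setting this equal to supply: 97 - 6Ps = -19 + 7Ps, so Ps = 116/13.
Buyers pay Pb = 116/13 − 4 = 64/13; Q' = -19 + 7·(116/13) = 565/13.
Buyers' price falls by P* − Pb = 92/13 − 64/13 = 28/13; sellers' price rises by Ps − P* = 116/13 − 92/13 = 24/13.
So producers capture (24/13)/4 = 6/13 of each unit of subsidy.

Producer share = 6/13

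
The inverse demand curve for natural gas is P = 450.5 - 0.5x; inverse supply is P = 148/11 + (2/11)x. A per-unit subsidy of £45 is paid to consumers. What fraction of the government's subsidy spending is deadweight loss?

Pre-subsidy: 450.5 - 0.5x = 148/11 + (2/11)x gives x* = 641 and P* = 130.
With the rebate, buyers effectively pay Pb = Ps − 45, where Ps is the price sellers receive.
On the curves, Pb = 450.5 - 0.5x and Ps = 148/11 + (2/11)x; the wedge Ps − Pb = 45 gives 148/11 + (2/11)x − (450.5 - 0.5x) = 45, so x' = 707.
Then Pb = 450.5 − 0.5·707 = 97 and Ps = 148/11 + (2/11)·707 = 142.
ΔCS = ½(641 + 707)(130 − 97) = 22242; ΔPS = ½(641 + 707)(142 − 130) = 8088.
Government spending = 45 × 707 = 31815.
DWL = ½ × 45 × (707 − 641) = 1485; fraction = 1485 / 31815 = 33/707.

DWL / government spending = 33/707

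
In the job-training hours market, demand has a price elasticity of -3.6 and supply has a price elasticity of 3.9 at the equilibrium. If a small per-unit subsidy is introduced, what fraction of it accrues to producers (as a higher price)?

For a small subsidy around the equilibrium, the benefit split depends on the relative slopes, which at a point are proportional to the elasticities.
Buyer share = εs/(εs + |εd|) = 3.9/(3.9 + 3.6) = 0.52; seller share = |εd|/(εs + |εd|) = 0.48.
So producers capture 0.48 of the subsidy.

Producer share = 0.48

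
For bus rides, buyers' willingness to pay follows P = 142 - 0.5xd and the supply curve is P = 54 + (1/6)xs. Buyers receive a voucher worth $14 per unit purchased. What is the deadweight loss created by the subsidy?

Deadweight loss = $147

Pre-subsidy: 142 - 0.5x = 54 + (1/6)x gives x* = 132 and P* = 76.
With the rebate, buyers effectively pay Pb = Ps − 14, where Ps is the price sellers receive.
On the curves, Pb = 142 - 0.5x and Ps = 54 + (1/6)x; the wedge Ps − Pb = 14 gives 54 + (1/6)x − (142 - 0.5x) = 14, so x' = 153.
Then Pb = 142 − 0.5·153 = 65.5 and Ps = 54 + (1/6)·153 = 79.5.
The subsidy expands output by 153 − 132 = 21 past the efficient level; on those units the gap between marginal cost and willingness to pay runs from 0 up to 14.
DWL = ½ × 14 × 21 = 147.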